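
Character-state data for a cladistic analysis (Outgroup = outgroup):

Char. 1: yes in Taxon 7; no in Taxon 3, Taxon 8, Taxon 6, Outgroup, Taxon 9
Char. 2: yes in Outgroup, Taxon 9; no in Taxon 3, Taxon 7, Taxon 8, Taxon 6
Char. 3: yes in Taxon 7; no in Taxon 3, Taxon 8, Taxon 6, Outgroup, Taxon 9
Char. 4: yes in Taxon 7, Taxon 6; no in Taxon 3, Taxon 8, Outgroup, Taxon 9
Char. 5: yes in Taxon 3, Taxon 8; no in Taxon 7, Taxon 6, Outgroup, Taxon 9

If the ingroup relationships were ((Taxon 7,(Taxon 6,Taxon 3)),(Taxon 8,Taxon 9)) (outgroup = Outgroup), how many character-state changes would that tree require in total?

Map each character onto ((Taxon 7,(Taxon 6,Taxon 3)),(Taxon 8,Taxon 9)) (rooted by Outgroup) and count the minimum state changes it requires (Fitch parsimony):
Char. 1: 1; Char. 2: 2; Char. 3: 1; Char. 4: 2; Char. 5: 2.
Total tree length = 8.

8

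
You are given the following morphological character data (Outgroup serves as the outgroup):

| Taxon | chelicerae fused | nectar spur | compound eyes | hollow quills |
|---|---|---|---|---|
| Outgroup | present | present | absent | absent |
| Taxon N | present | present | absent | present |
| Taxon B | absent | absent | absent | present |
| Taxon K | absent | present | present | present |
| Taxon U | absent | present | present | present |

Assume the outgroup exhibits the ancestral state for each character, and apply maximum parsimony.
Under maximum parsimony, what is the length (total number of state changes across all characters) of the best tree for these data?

4

Character polarity is set by the outgroup: the derived state is whichever differs from the outgroup's state, so for chelicerae fused, nectar spur the derived state is 'absent', and for the remaining characters it is 'present'.
chelicerae fused (derived state 'absent') is shared by Taxon B, Taxon K, and Taxon U — a synapomorphy uniting that clade.
nectar spur (derived state 'absent') is unique to Taxon B (autapomorphy; uninformative for grouping).
compound eyes: derived state 'present' in Taxon K and Taxon U only — synapomorphy for {Taxon K, Taxon U}.
All ingroup taxa share the derived state 'present' for hollow quills; it defines the ingroup but does not resolve relationships within it.
Most parsimonious ingroup topology: (Taxon N,(Taxon B,(Taxon K,Taxon U))).
Changes per character on this tree: chelicerae fused: 1; nectar spur: 1; compound eyes: 1; hollow quills: 1.
Total = 4.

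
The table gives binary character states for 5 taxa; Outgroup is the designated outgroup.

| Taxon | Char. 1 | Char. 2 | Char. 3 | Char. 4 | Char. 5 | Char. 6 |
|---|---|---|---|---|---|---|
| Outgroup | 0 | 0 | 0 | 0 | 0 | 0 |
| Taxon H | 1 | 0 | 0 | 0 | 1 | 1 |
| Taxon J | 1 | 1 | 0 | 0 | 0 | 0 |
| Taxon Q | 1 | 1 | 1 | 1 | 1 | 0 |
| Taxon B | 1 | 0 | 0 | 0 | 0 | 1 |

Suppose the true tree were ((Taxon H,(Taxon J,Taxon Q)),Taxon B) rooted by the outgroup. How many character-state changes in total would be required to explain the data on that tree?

Map each character onto ((Taxon H,(Taxon J,Taxon Q)),Taxon B) (rooted by Outgroup) and count the minimum state changes it requires (Fitch parsimony):
Char. 1: 1; Char. 2: 1; Char. 3: 1; Char. 4: 1; Char. 5: 2; Char. 6: 2.
Total tree length = 8.

8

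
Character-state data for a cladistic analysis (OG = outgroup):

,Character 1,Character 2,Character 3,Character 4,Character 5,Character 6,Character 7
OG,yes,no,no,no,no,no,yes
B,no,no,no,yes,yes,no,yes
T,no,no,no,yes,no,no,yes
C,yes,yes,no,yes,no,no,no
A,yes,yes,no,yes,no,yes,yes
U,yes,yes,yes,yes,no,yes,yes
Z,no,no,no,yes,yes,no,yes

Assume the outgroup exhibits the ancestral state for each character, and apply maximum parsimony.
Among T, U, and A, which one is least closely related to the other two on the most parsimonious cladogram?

Character polarity is set by the outgroup: the derived state is whichever differs from the outgroup's state, so for Character 1, Character 7 the derived state is 'no', and for the remaining characters it is 'yes'.
Only B, T, and Z show the derived state 'no' for Character 1, supporting them as a clade.
Character 2: derived state 'yes' in A, C, and U only — synapomorphy for {A, C, U}.
Character 3 (derived state 'yes') is unique to U (autapomorphy; uninformative for grouping).
All ingroup taxa share the derived state 'yes' for Character 4; it defines the ingroup but does not resolve relationships within it.
Character 5: derived state 'yes' in B and Z only — synapomorphy for {B, Z}.
Character 6 (derived state 'yes') is shared by A and U — a synapomorphy uniting that clade.
Character 7: derived state 'no' in C only — an autapomorphy, so it tells us nothing about relationships among taxa.
Most parsimonious ingroup topology: (((B,Z),T),(C,(A,U))).
A and U share a more recent common ancestor with each other than either does with T, so T is the least closely related of the three.

T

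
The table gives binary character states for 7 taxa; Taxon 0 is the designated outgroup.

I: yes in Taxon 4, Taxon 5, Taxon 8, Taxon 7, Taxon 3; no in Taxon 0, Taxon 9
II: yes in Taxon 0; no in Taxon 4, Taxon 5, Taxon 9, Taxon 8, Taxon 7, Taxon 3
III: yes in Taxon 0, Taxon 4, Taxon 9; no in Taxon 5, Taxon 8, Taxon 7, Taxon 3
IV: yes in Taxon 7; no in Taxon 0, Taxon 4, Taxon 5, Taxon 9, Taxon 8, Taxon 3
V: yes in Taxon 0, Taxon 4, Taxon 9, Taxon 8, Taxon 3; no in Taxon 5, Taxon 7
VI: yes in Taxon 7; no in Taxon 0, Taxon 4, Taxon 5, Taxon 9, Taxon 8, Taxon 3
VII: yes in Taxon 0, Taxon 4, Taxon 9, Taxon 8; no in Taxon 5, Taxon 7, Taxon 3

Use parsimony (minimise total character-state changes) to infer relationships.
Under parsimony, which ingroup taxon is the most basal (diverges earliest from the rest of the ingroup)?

Character polarity is set by the outgroup: the derived state is whichever differs from the outgroup's state, so for II, III, V, VII the derived state is 'no', and for the remaining characters it is 'yes'.
I: derived state 'yes' in Taxon 3, Taxon 4, Taxon 5, Taxon 7, and Taxon 8 only — synapomorphy for {Taxon 3, Taxon 4, Taxon 5, Taxon 7, Taxon 8}.
All ingroup taxa share the derived state 'no' for II; it defines the ingroup but does not resolve relationships within it.
III (derived state 'no') is shared by Taxon 3, Taxon 5, Taxon 7, and Taxon 8 — a synapomorphy uniting that clade.
IV: derived state 'yes' in Taxon 7 only — an autapomorphy, so it tells us nothing about relationships among taxa.
V (derived state 'no') is shared by Taxon 5 and Taxon 7 — a synapomorphy uniting that clade.
VI: derived state 'yes' in Taxon 7 only — an autapomorphy, so it tells us nothing about relationships among taxa.
VII: derived state 'no' in Taxon 3, Taxon 5, and Taxon 7 only — synapomorphy for {Taxon 3, Taxon 5, Taxon 7}.
Most parsimonious ingroup topology: ((Taxon 4,(((Taxon 5,Taxon 7),Taxon 3),Taxon 8)),Taxon 9).
Taxon 9 is sister to the clade containing all other ingroup taxa, so it is the earliest-diverging (most basal) ingroup lineage.

Taxon 9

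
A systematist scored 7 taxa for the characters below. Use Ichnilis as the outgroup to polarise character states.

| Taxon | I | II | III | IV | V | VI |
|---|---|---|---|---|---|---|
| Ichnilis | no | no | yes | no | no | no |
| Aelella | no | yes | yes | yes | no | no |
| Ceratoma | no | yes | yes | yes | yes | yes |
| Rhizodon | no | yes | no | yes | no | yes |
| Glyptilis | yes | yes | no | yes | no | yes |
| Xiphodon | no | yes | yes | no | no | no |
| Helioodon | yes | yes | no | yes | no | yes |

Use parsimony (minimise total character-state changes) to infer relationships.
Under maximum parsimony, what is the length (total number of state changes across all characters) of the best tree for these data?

6

Character polarity is set by the outgroup: the derived state is whichever differs from the outgroup's state, so for III the derived state is 'no', and for the remaining characters it is 'yes'.
I (derived state 'yes') is shared by Glyptilis and Helioodon — a synapomorphy uniting that clade.
All ingroup taxa share the derived state 'yes' for II; it defines the ingroup but does not resolve relationships within it.
Only Glyptilis, Helioodon, and Rhizodon show the derived state 'no' for III, supporting them as a clade.
IV: derived state 'yes' in Aelella, Ceratoma, Glyptilis, Helioodon, and Rhizodon only — synapomorphy for {Aelella, Ceratoma, Glyptilis, Helioodon, Rhizodon}.
V: derived state 'yes' in Ceratoma only — an autapomorphy, so it tells us nothing about relationships among taxa.
VI: derived state 'yes' in Ceratoma, Glyptilis, Helioodon, and Rhizodon only — synapomorphy for {Ceratoma, Glyptilis, Helioodon, Rhizodon}.
Most parsimonious ingroup topology: ((Aelella,(Ceratoma,(Rhizodon,(Glyptilis,Helioodon)))),Xiphodon).
Changes per character on this tree: I: 1; II: 1; III: 1; IV: 1; V: 1; VI: 1.
Total = 6.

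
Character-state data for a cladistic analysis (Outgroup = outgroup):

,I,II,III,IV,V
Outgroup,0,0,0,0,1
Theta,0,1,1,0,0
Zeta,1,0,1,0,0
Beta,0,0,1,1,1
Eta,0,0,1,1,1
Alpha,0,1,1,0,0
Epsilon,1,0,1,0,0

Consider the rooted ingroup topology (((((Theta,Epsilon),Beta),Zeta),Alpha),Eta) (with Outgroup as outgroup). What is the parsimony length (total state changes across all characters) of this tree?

9

Map each character onto (((((Theta,Epsilon),Beta),Zeta),Alpha),Eta) (rooted by Outgroup) and count the minimum state changes it requires (Fitch parsimony):
I: 2; II: 2; III: 1; IV: 2; V: 2.
Total tree length = 9.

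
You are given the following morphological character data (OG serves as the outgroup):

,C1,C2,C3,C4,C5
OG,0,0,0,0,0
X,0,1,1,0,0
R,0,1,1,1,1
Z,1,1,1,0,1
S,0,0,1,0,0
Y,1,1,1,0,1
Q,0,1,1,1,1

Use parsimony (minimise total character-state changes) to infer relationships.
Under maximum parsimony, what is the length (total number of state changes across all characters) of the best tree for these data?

5

The outgroup has state '0' for every character, so '1' is the derived state throughout.
C1 (derived state '1') is shared by Y and Z — a synapomorphy uniting that clade.
Only Q, R, X, Y, and Z show the derived state '1' for C2, supporting them as a clade.
C3 (derived state '1') is shared by all ingroup taxa — unites the whole ingroup.
C4: derived state '1' in Q and R only — synapomorphy for {Q, R}.
C5 (derived state '1') is shared by Q, R, Y, and Z — a synapomorphy uniting that clade.
Most parsimonious ingroup topology: ((X,((R,Q),(Z,Y))),S).
Changes per character on this tree: C1: 1; C2: 1; C3: 1; C4: 1; C5: 1.
Total = 5.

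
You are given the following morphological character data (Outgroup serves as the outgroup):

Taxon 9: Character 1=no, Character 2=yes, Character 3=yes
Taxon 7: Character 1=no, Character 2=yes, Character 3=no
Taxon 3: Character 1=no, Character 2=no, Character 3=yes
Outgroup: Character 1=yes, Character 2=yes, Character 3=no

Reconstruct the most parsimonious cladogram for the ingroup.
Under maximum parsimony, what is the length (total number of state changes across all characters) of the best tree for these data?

3

Character polarity is set by the outgroup: the derived state is whichever differs from the outgroup's state, so for Character 1, Character 2 the derived state is 'no', and for the remaining characters it is 'yes'.
All ingroup taxa share the derived state 'no' for Character 1; it defines the ingroup but does not resolve relationships within it.
Character 2: derived state 'no' in Taxon 3 only — an autapomorphy, so it tells us nothing about relationships among taxa.
Only Taxon 3 and Taxon 9 show the derived state 'yes' for Character 3, supporting them as a clade.
Most parsimonious ingroup topology: ((Taxon 9,Taxon 3),Taxon 7).
Changes per character on this tree: Character 1: 1; Character 2: 1; Character 3: 1.
Total = 3.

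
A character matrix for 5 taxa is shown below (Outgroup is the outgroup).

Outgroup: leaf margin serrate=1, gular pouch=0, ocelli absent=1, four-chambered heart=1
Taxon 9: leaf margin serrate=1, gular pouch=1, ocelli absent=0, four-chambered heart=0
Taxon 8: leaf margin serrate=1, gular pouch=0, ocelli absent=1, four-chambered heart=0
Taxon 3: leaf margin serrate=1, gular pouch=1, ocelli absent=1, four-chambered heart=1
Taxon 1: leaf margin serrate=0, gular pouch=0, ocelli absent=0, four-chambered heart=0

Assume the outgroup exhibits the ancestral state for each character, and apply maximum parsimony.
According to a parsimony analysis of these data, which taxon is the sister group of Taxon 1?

Taxon 9

Character polarity is set by the outgroup: the derived state is whichever differs from the outgroup's state, so for leaf margin serrate, ocelli absent, four-chambered heart the derived state is '0', and for the remaining characters it is '1'.
leaf margin serrate (derived state '0') is unique to Taxon 1 (autapomorphy; uninformative for grouping).
gular pouch (state '1') occurs in Taxon 3 and Taxon 9 but conflicts with the nesting implied by the other characters — most parsimoniously interpreted as homoplasy.
Only Taxon 1 and Taxon 9 show the derived state '0' for ocelli absent, supporting them as a clade.
four-chambered heart: derived state '0' in Taxon 1, Taxon 8, and Taxon 9 only — synapomorphy for {Taxon 1, Taxon 8, Taxon 9}.
Most parsimonious ingroup topology: (((Taxon 9,Taxon 1),Taxon 8),Taxon 3).
Taxon 1 and Taxon 9 form a cherry on this tree, so they are sister taxa.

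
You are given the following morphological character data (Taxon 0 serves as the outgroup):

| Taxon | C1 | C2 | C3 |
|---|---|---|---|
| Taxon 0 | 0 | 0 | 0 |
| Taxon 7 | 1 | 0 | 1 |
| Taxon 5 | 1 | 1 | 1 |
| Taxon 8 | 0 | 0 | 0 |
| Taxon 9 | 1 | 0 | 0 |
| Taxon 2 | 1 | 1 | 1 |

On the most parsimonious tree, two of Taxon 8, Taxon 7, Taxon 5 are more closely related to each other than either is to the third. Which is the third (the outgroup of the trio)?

The outgroup has state '0' for every character, so '1' is the derived state throughout.
C1 (derived state '1') is shared by Taxon 2, Taxon 5, Taxon 7, and Taxon 9 — a synapomorphy uniting that clade.
Only Taxon 2 and Taxon 5 show the derived state '1' for C2, supporting them as a clade.
Only Taxon 2, Taxon 5, and Taxon 7 show the derived state '1' for C3, supporting them as a clade.
Most parsimonious ingroup topology: (((Taxon 7,(Taxon 5,Taxon 2)),Taxon 9),Taxon 8).
Taxon 7 and Taxon 5 share a more recent common ancestor with each other than either does with Taxon 8, so Taxon 8 is the least closely related of the three.

Taxon 8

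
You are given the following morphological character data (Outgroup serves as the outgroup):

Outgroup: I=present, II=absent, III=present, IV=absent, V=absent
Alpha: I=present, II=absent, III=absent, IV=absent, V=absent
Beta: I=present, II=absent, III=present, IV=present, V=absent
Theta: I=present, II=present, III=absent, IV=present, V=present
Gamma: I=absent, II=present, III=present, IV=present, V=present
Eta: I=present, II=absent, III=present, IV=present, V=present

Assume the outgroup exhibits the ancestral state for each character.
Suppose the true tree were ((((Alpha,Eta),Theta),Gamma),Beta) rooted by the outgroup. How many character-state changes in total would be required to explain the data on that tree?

Map each character onto ((((Alpha,Eta),Theta),Gamma),Beta) (rooted by Outgroup) and count the minimum state changes it requires (Fitch parsimony):
I: 1; II: 2; III: 2; IV: 2; V: 2.
Total tree length = 9.

9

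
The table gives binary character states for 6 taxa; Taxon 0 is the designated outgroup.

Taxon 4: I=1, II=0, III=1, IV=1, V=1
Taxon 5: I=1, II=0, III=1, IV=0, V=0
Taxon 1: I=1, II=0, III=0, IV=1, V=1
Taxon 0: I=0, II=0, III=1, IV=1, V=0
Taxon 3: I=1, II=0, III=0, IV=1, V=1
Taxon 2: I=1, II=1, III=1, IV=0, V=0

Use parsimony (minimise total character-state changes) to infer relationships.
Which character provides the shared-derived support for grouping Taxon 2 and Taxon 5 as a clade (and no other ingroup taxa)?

Character polarity is set by the outgroup: the derived state is whichever differs from the outgroup's state, so for III, IV the derived state is '0', and for the remaining characters it is '1'.
All ingroup taxa share the derived state '1' for I; it defines the ingroup but does not resolve relationships within it.
II (derived state '1') is unique to Taxon 2 (autapomorphy; uninformative for grouping).
III: derived state '0' in Taxon 1 and Taxon 3 only — synapomorphy for {Taxon 1, Taxon 3}.
IV (derived state '0') is shared by Taxon 2 and Taxon 5 — a synapomorphy uniting that clade.
V (derived state '1') is shared by Taxon 1, Taxon 3, and Taxon 4 — a synapomorphy uniting that clade.
Most parsimonious ingroup topology: (((Taxon 1,Taxon 3),Taxon 4),(Taxon 5,Taxon 2)).
The clade {Taxon 2, Taxon 5} is supported by IV: its derived state '0' occurs in exactly those taxa and in no other taxon (including the outgroup).

IV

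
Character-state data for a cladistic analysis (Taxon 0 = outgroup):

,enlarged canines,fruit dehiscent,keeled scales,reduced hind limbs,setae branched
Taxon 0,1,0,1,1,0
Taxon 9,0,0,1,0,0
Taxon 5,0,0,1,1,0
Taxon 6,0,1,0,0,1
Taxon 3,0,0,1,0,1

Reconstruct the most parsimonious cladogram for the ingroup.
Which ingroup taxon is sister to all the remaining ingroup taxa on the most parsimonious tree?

Taxon 5

Character polarity is set by the outgroup: the derived state is whichever differs from the outgroup's state, so for enlarged canines, keeled scales, reduced hind limbs the derived state is '0', and for the remaining characters it is '1'.
All ingroup taxa share the derived state '0' for enlarged canines; it defines the ingroup but does not resolve relationships within it.
fruit dehiscent: derived state '1' in Taxon 6 only — an autapomorphy, so it tells us nothing about relationships among taxa.
keeled scales: derived state '0' in Taxon 6 only — an autapomorphy, so it tells us nothing about relationships among taxa.
reduced hind limbs (derived state '0') is shared by Taxon 3, Taxon 6, and Taxon 9 — a synapomorphy uniting that clade.
setae branched: derived state '1' in Taxon 3 and Taxon 6 only — synapomorphy for {Taxon 3, Taxon 6}.
Most parsimonious ingroup topology: ((Taxon 9,(Taxon 6,Taxon 3)),Taxon 5).
Taxon 5 is sister to the clade containing all other ingroup taxa, so it is the earliest-diverging (most basal) ingroup lineage.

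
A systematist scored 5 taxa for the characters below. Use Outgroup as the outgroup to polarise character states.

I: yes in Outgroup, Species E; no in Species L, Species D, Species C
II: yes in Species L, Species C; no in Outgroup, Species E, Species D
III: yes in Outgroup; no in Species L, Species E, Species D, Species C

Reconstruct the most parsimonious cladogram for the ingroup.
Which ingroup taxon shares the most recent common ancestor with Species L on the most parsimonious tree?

Species C

Character polarity is set by the outgroup: the derived state is whichever differs from the outgroup's state, so for I, III the derived state is 'no', and for the remaining characters it is 'yes'.
Only Species C, Species D, and Species L show the derived state 'no' for I, supporting them as a clade.
II (derived state 'yes') is shared by Species C and Species L — a synapomorphy uniting that clade.
III (derived state 'no') is shared by all ingroup taxa — unites the whole ingroup.
Most parsimonious ingroup topology: (((Species L,Species C),Species D),Species E).
Species L and Species C form a cherry on this tree, so they are sister taxa.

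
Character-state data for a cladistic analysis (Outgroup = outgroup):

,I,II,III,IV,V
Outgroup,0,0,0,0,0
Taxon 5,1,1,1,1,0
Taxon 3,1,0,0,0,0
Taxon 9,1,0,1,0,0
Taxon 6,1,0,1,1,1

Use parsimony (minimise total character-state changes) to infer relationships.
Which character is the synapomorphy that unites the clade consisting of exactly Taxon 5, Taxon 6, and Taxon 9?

III

The outgroup has state '0' for every character, so '1' is the derived state throughout.
All ingroup taxa share the derived state '1' for I; it defines the ingroup but does not resolve relationships within it.
II (derived state '1') is unique to Taxon 5 (autapomorphy; uninformative for grouping).
III: derived state '1' in Taxon 5, Taxon 6, and Taxon 9 only — synapomorphy for {Taxon 5, Taxon 6, Taxon 9}.
Only Taxon 5 and Taxon 6 show the derived state '1' for IV, supporting them as a clade.
V: derived state '1' in Taxon 6 only — an autapomorphy, so it tells us nothing about relationships among taxa.
Most parsimonious ingroup topology: (((Taxon 5,Taxon 6),Taxon 9),Taxon 3).
The clade {Taxon 5, Taxon 6, Taxon 9} is supported by III: its derived state '1' occurs in exactly those taxa and in no other taxon (including the outgroup).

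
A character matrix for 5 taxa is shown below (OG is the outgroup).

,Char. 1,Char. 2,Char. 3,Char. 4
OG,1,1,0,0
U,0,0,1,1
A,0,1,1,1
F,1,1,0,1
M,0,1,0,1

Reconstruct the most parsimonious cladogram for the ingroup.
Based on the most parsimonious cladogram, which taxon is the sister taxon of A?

Character polarity is set by the outgroup: the derived state is whichever differs from the outgroup's state, so for Char. 1, Char. 2 the derived state is '0', and for the remaining characters it is '1'.
Char. 1 (derived state '0') is shared by A, M, and U — a synapomorphy uniting that clade.
Char. 2 (derived state '0') is unique to U (autapomorphy; uninformative for grouping).
Only A and U show the derived state '1' for Char. 3, supporting them as a clade.
Char. 4 (derived state '1') is shared by all ingroup taxa — unites the whole ingroup.
Most parsimonious ingroup topology: (((U,A),M),F).
A and U form a cherry on this tree, so they are sister taxa.

U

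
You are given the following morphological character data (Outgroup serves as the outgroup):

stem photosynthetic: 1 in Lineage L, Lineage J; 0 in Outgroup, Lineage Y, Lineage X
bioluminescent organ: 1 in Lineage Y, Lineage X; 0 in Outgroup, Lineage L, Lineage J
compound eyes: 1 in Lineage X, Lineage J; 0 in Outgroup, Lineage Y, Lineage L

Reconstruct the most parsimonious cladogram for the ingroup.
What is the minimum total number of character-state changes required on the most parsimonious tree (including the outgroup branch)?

The outgroup has state '0' for every character, so '1' is the derived state throughout.
Only Lineage J and Lineage L show the derived state '1' for stem photosynthetic, supporting them as a clade.
bioluminescent organ (derived state '1') is shared by Lineage X and Lineage Y — a synapomorphy uniting that clade.
compound eyes groups Lineage J and Lineage X, which is incompatible with the clades supported by the remaining characters; treating it as convergent (homoplasy) costs fewer steps than any alternative tree.
Most parsimonious ingroup topology: ((Lineage Y,Lineage X),(Lineage L,Lineage J)).
Changes per character on this tree: stem photosynthetic: 1; bioluminescent organ: 1; compound eyes: 2.
Total = 4.

4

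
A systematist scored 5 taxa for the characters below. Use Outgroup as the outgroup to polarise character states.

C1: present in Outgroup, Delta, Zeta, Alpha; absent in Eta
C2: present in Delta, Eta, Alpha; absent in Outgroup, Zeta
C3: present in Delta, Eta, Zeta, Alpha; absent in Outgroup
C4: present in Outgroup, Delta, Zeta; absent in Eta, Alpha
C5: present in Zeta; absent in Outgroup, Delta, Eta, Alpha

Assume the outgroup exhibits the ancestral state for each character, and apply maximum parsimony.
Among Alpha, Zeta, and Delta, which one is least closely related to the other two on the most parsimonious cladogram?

Zeta

Character polarity is set by the outgroup: the derived state is whichever differs from the outgroup's state, so for C1, C4 the derived state is 'absent', and for the remaining characters it is 'present'.
C1 (derived state 'absent') is unique to Eta (autapomorphy; uninformative for grouping).
C2: derived state 'present' in Alpha, Delta, and Eta only — synapomorphy for {Alpha, Delta, Eta}.
All ingroup taxa share the derived state 'present' for C3; it defines the ingroup but does not resolve relationships within it.
Only Alpha and Eta show the derived state 'absent' for C4, supporting them as a clade.
C5: derived state 'present' in Zeta only — an autapomorphy, so it tells us nothing about relationships among taxa.
Most parsimonious ingroup topology: ((Delta,(Eta,Alpha)),Zeta).
Delta and Alpha share a more recent common ancestor with each other than either does with Zeta, so Zeta is the least closely related of the three.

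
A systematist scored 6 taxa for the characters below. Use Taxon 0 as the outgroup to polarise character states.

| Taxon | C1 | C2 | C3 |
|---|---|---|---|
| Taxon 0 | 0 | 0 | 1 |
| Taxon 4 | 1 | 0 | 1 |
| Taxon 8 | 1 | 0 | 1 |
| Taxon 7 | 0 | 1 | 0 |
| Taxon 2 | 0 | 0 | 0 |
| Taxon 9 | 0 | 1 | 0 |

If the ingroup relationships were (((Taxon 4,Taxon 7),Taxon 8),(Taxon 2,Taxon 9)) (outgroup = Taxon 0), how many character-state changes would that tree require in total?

Map each character onto (((Taxon 4,Taxon 7),Taxon 8),(Taxon 2,Taxon 9)) (rooted by Taxon 0) and count the minimum state changes it requires (Fitch parsimony):
C1: 2; C2: 2; C3: 2.
Total tree length = 6.

6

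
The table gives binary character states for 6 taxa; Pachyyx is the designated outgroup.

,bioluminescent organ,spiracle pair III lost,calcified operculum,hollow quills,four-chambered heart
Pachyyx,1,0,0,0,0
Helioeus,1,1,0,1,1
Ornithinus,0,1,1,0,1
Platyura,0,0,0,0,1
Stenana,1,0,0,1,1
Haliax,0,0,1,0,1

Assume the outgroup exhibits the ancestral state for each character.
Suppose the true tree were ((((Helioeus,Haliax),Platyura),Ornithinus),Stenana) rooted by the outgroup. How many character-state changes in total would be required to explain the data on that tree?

9

Map each character onto ((((Helioeus,Haliax),Platyura),Ornithinus),Stenana) (rooted by Pachyyx) and count the minimum state changes it requires (Fitch parsimony):
bioluminescent organ: 2; spiracle pair III lost: 2; calcified operculum: 2; hollow quills: 2; four-chambered heart: 1.
Total tree length = 9.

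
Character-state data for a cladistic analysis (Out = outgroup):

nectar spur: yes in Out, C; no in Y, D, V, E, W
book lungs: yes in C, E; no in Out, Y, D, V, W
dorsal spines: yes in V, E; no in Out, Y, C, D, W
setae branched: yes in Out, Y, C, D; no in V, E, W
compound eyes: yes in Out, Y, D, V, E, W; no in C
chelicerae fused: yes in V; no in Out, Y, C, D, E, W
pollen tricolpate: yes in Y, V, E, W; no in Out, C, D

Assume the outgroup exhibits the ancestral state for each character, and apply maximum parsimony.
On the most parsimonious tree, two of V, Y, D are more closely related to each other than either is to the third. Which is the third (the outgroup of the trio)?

D

Character polarity is set by the outgroup: the derived state is whichever differs from the outgroup's state, so for nectar spur, setae branched, compound eyes the derived state is 'no', and for the remaining characters it is 'yes'.
nectar spur: derived state 'no' in D, E, V, W, and Y only — synapomorphy for {D, E, V, W, Y}.
book lungs groups C and E, which is incompatible with the clades supported by the remaining characters; treating it as convergent (homoplasy) costs fewer steps than any alternative tree.
dorsal spines (derived state 'yes') is shared by E and V — a synapomorphy uniting that clade.
Only E, V, and W show the derived state 'no' for setae branched, supporting them as a clade.
compound eyes: derived state 'no' in C only — an autapomorphy, so it tells us nothing about relationships among taxa.
chelicerae fused: derived state 'yes' in V only — an autapomorphy, so it tells us nothing about relationships among taxa.
pollen tricolpate: derived state 'yes' in E, V, W, and Y only — synapomorphy for {E, V, W, Y}.
Most parsimonious ingroup topology: (((Y,((V,E),W)),D),C).
V and Y share a more recent common ancestor with each other than either does with D, so D is the least closely related of the three.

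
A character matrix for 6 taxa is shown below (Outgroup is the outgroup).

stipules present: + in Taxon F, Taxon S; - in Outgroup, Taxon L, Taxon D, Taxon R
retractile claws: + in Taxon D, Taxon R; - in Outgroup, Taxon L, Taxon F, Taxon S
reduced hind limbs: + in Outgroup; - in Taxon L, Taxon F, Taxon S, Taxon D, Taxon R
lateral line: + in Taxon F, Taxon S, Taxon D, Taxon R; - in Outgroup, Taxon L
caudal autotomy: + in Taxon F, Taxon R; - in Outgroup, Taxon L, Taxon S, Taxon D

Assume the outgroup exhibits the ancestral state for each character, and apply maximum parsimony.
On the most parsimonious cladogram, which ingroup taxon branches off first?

Taxon L

Character polarity is set by the outgroup: the derived state is whichever differs from the outgroup's state, so for reduced hind limbs the derived state is '-', and for the remaining characters it is '+'.
stipules present (derived state '+') is shared by Taxon F and Taxon S — a synapomorphy uniting that clade.
retractile claws (derived state '+') is shared by Taxon D and Taxon R — a synapomorphy uniting that clade.
All ingroup taxa share the derived state '-' for reduced hind limbs; it defines the ingroup but does not resolve relationships within it.
lateral line: derived state '+' in Taxon D, Taxon F, Taxon R, and Taxon S only — synapomorphy for {Taxon D, Taxon F, Taxon R, Taxon S}.
caudal autotomy groups Taxon F and Taxon R, which is incompatible with the clades supported by the remaining characters; treating it as convergent (homoplasy) costs fewer steps than any alternative tree.
Most parsimonious ingroup topology: (((Taxon S,Taxon F),(Taxon D,Taxon R)),Taxon L).
Taxon L is sister to the clade containing all other ingroup taxa, so it is the earliest-diverging (most basal) ingroup lineage.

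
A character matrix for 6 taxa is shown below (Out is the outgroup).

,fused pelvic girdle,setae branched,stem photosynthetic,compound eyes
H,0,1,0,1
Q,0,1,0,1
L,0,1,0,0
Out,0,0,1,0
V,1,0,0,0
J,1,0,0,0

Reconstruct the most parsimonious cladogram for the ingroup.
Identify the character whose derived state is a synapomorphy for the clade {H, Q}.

Character polarity is set by the outgroup: the derived state is whichever differs from the outgroup's state, so for stem photosynthetic the derived state is '0', and for the remaining characters it is '1'.
fused pelvic girdle: derived state '1' in J and V only — synapomorphy for {J, V}.
setae branched (derived state '1') is shared by H, L, and Q — a synapomorphy uniting that clade.
All ingroup taxa share the derived state '0' for stem photosynthetic; it defines the ingroup but does not resolve relationships within it.
compound eyes (derived state '1') is shared by H and Q — a synapomorphy uniting that clade.
Most parsimonious ingroup topology: (((Q,H),L),(V,J)).
The clade {H, Q} is supported by compound eyes: its derived state '1' occurs in exactly those taxa and in no other taxon (including the outgroup).

compound eyes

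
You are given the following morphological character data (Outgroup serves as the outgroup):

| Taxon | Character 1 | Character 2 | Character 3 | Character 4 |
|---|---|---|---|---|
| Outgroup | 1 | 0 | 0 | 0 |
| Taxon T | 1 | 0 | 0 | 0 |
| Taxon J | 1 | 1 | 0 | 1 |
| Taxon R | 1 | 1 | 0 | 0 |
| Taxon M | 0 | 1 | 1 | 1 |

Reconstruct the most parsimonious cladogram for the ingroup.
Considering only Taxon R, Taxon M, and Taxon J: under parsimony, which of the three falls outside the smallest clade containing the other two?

Character polarity is set by the outgroup: the derived state is whichever differs from the outgroup's state, so for Character 1 the derived state is '0', and for the remaining characters it is '1'.
Character 1: derived state '0' in Taxon M only — an autapomorphy, so it tells us nothing about relationships among taxa.
Only Taxon J, Taxon M, and Taxon R show the derived state '1' for Character 2, supporting them as a clade.
Character 3 (derived state '1') is unique to Taxon M (autapomorphy; uninformative for grouping).
Only Taxon J and Taxon M show the derived state '1' for Character 4, supporting them as a clade.
Most parsimonious ingroup topology: (Taxon T,((Taxon J,Taxon M),Taxon R)).
Taxon J and Taxon M share a more recent common ancestor with each other than either does with Taxon R, so Taxon R is the least closely related of the three.

Taxon R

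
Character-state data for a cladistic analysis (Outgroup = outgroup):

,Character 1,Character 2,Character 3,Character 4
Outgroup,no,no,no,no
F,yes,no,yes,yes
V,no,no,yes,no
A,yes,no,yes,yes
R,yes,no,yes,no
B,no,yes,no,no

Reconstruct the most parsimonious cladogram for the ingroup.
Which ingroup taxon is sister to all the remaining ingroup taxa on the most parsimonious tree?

The outgroup has state 'no' for every character, so 'yes' is the derived state throughout.
Only A, F, and R show the derived state 'yes' for Character 1, supporting them as a clade.
Character 2: derived state 'yes' in B only — an autapomorphy, so it tells us nothing about relationships among taxa.
Only A, F, R, and V show the derived state 'yes' for Character 3, supporting them as a clade.
Character 4 (derived state 'yes') is shared by A and F — a synapomorphy uniting that clade.
Most parsimonious ingroup topology: ((((F,A),R),V),B).
B is sister to the clade containing all other ingroup taxa, so it is the earliest-diverging (most basal) ingroup lineage.

B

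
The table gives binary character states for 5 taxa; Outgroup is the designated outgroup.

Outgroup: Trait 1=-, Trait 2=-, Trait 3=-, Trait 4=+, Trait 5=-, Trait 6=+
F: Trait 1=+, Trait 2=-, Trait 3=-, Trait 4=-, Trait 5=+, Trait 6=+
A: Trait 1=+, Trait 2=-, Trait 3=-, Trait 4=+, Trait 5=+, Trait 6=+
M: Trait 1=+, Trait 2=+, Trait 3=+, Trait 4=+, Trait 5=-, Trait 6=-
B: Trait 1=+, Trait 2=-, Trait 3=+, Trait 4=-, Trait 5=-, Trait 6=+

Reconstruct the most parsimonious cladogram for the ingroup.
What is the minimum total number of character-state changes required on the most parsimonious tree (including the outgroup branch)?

7

Character polarity is set by the outgroup: the derived state is whichever differs from the outgroup's state, so for Trait 4, Trait 6 the derived state is '-', and for the remaining characters it is '+'.
Trait 1 (derived state '+') is shared by all ingroup taxa — unites the whole ingroup.
Trait 2 (derived state '+') is unique to M (autapomorphy; uninformative for grouping).
Trait 3: derived state '+' in B and M only — synapomorphy for {B, M}.
Trait 4 groups B and F, which is incompatible with the clades supported by the remaining characters; treating it as convergent (homoplasy) costs fewer steps than any alternative tree.
Only A and F show the derived state '+' for Trait 5, supporting them as a clade.
Trait 6: derived state '-' in M only — an autapomorphy, so it tells us nothing about relationships among taxa.
Most parsimonious ingroup topology: ((F,A),(M,B)).
Changes per character on this tree: Trait 1: 1; Trait 2: 1; Trait 3: 1; Trait 4: 2; Trait 5: 1; Trait 6: 1.
Total = 7.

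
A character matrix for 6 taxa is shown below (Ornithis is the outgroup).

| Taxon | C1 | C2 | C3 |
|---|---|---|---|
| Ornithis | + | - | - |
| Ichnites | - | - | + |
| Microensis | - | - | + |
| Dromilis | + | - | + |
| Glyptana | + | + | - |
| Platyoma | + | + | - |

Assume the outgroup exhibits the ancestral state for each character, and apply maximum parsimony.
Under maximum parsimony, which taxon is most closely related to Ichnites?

Microensis

Character polarity is set by the outgroup: the derived state is whichever differs from the outgroup's state, so for C1 the derived state is '-', and for the remaining characters it is '+'.
C1 (derived state '-') is shared by Ichnites and Microensis — a synapomorphy uniting that clade.
C2 (derived state '+') is shared by Glyptana and Platyoma — a synapomorphy uniting that clade.
C3 (derived state '+') is shared by Dromilis, Ichnites, and Microensis — a synapomorphy uniting that clade.
Most parsimonious ingroup topology: ((Platyoma,Glyptana),(Dromilis,(Ichnites,Microensis))).
Ichnites and Microensis form a cherry on this tree, so they are sister taxa.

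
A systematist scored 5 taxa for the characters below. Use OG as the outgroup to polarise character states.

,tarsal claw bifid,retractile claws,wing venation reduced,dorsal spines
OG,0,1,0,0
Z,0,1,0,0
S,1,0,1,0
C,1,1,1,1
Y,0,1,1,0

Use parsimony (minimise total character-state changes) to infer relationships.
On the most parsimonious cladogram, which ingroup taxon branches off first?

Z

Character polarity is set by the outgroup: the derived state is whichever differs from the outgroup's state, so for retractile claws the derived state is '0', and for the remaining characters it is '1'.
Only C and S show the derived state '1' for tarsal claw bifid, supporting them as a clade.
retractile claws: derived state '0' in S only — an autapomorphy, so it tells us nothing about relationships among taxa.
wing venation reduced (derived state '1') is shared by C, S, and Y — a synapomorphy uniting that clade.
dorsal spines (derived state '1') is unique to C (autapomorphy; uninformative for grouping).
Most parsimonious ingroup topology: ((Y,(C,S)),Z).
Z is sister to the clade containing all other ingroup taxa, so it is the earliest-diverging (most basal) ingroup lineage.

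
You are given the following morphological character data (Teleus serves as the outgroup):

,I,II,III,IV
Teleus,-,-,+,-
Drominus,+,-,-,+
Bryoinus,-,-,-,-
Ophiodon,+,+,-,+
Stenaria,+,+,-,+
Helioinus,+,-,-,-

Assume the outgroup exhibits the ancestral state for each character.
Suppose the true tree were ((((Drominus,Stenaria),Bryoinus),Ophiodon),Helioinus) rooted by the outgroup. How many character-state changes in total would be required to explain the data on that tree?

Map each character onto ((((Drominus,Stenaria),Bryoinus),Ophiodon),Helioinus) (rooted by Teleus) and count the minimum state changes it requires (Fitch parsimony):
I: 2; II: 2; III: 1; IV: 2.
Total tree length = 7.

7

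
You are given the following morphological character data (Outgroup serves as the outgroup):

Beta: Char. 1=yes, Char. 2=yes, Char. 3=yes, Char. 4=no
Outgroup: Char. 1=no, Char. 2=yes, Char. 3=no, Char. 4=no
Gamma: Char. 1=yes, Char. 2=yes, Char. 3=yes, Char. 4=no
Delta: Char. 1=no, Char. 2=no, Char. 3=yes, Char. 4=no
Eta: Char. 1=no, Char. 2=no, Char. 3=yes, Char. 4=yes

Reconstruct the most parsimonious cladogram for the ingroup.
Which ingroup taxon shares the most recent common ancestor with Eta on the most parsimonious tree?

Delta

Character polarity is set by the outgroup: the derived state is whichever differs from the outgroup's state, so for Char. 2 the derived state is 'no', and for the remaining characters it is 'yes'.
Char. 1 (derived state 'yes') is shared by Beta and Gamma — a synapomorphy uniting that clade.
Char. 2: derived state 'no' in Delta and Eta only — synapomorphy for {Delta, Eta}.
All ingroup taxa share the derived state 'yes' for Char. 3; it defines the ingroup but does not resolve relationships within it.
Char. 4 (derived state 'yes') is unique to Eta (autapomorphy; uninformative for grouping).
Most parsimonious ingroup topology: ((Beta,Gamma),(Eta,Delta)).
Eta and Delta form a cherry on this tree, so they are sister taxa.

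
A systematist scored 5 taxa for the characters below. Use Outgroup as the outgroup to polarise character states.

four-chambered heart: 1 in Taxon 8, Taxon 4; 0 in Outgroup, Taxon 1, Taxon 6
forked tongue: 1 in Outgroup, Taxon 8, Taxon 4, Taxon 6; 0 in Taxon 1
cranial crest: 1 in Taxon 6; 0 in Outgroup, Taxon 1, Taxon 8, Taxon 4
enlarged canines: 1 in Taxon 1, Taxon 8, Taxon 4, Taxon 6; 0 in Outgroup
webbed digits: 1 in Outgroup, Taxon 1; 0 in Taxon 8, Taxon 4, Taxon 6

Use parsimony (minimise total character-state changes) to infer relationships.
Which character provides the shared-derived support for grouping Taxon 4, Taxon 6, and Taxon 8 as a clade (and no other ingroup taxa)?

Character polarity is set by the outgroup: the derived state is whichever differs from the outgroup's state, so for forked tongue, webbed digits the derived state is '0', and for the remaining characters it is '1'.
Only Taxon 4 and Taxon 8 show the derived state '1' for four-chambered heart, supporting them as a clade.
forked tongue (derived state '0') is unique to Taxon 1 (autapomorphy; uninformative for grouping).
cranial crest: derived state '1' in Taxon 6 only — an autapomorphy, so it tells us nothing about relationships among taxa.
All ingroup taxa share the derived state '1' for enlarged canines; it defines the ingroup but does not resolve relationships within it.
webbed digits (derived state '0') is shared by Taxon 4, Taxon 6, and Taxon 8 — a synapomorphy uniting that clade.
Most parsimonious ingroup topology: (Taxon 1,((Taxon 8,Taxon 4),Taxon 6)).
The clade {Taxon 4, Taxon 6, Taxon 8} is supported by webbed digits: its derived state '0' occurs in exactly those taxa and in no other taxon (including the outgroup).

webbed digits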